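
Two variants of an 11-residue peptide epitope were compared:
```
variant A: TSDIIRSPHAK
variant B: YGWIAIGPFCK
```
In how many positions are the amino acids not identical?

8

Comparing position by position, 8 positions differ: 1 (T/Y), 2 (S/G), 3 (D/W), 5 (I/A), 6 (R/I), 7 (S/G), 9 (H/F), 10 (A/C).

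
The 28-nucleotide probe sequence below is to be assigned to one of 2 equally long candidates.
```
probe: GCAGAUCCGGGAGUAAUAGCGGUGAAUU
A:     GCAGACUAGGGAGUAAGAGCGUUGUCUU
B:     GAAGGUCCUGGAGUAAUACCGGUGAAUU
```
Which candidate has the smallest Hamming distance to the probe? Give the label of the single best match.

B

Hamming distances to probe — A: 7; B: 4.
Smallest is B with 4 mismatches.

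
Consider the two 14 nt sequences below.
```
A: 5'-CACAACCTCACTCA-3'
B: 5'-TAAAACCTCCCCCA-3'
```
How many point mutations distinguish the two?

The sequences differ at sites 1, 3, 10, 12 (1-based) — 4 in total.

4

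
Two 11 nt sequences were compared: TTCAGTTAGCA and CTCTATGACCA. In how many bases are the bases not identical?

Comparing position by position, 5 bases differ: 1 (T/C), 4 (A/T), 5 (G/A), 7 (T/G), 9 (G/C).

5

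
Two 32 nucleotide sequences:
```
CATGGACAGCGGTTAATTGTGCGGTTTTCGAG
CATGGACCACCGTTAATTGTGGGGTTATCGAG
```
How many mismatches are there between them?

5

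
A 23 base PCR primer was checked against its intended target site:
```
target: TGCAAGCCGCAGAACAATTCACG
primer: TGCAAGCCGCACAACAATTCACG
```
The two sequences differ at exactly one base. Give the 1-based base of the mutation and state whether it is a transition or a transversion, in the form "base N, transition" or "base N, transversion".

The sequences differ only at base 12: G→C (purine→pyrimidine), a transversion.

base 12, transversion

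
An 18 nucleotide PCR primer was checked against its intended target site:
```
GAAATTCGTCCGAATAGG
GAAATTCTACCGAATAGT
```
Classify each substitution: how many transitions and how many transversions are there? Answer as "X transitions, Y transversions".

Transitions (purine↔purine or pyrimidine↔pyrimidine): none.
Transversions (purine↔pyrimidine): 8 G→T, 9 T→A, 18 G→T.

0 transitions, 3 transversions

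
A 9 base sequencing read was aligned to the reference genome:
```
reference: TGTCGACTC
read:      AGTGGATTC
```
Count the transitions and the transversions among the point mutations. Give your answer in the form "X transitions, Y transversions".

1 transition, 2 transversions

Mismatches (1-based):
position 1: T→A (pyrimidine→purine, transversion)
position 4: C→G (pyrimidine→purine, transversion)
position 7: C→T (pyrimidine→pyrimidine, transition)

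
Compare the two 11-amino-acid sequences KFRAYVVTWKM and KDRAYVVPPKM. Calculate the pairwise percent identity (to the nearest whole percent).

73%

Mismatches at positions 2, 8, 9 (1-based): 3 of 11.
Identical positions: 8/11 = 72.73% → 73%.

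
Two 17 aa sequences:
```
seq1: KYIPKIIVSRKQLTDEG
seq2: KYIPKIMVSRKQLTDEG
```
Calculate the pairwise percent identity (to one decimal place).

94.1%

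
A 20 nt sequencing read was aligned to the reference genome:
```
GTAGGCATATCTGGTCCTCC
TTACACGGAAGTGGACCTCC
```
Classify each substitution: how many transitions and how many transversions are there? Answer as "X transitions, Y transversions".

2 transitions, 6 transversions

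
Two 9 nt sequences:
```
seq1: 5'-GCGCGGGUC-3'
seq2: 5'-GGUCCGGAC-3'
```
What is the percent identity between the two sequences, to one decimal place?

55.6%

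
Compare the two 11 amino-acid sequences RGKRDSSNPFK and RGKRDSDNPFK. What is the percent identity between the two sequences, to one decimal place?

1 position differs (7), so 10 of 11 match: 10/11 = 90.91%.

90.9%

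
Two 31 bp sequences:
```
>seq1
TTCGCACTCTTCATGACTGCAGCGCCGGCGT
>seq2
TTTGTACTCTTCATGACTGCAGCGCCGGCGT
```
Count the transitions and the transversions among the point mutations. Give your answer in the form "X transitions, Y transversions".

2 transitions, 0 transversions

Mismatches (1-based):
base 3: C→T (pyrimidine→pyrimidine, transition)
base 5: C→T (pyrimidine→pyrimidine, transition)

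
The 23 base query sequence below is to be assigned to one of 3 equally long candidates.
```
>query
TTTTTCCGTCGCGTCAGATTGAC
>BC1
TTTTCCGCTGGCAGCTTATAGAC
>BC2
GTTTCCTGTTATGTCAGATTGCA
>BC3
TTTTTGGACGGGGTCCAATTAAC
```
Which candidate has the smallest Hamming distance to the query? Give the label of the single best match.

BC1 differs at 9 bases; BC2 differs at 8 bases; BC3 differs at 9 bases. The closest is BC2.

BC2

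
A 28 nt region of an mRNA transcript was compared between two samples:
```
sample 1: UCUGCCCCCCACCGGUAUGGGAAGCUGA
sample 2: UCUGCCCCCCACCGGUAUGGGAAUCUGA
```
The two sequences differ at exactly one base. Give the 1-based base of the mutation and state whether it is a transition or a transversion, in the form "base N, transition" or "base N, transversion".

base 24, transversion

The sequences differ only at base 24: G→U (purine→pyrimidine), a transversion.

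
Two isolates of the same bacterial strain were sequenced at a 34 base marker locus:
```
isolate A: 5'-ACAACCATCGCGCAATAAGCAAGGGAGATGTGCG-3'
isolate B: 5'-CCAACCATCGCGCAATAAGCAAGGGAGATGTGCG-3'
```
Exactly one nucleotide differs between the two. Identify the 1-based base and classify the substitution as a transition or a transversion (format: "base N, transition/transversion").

base 1, transversion

Base 1 changes A→C. A is a purine and C is a pyrimidine, so this is a transversion.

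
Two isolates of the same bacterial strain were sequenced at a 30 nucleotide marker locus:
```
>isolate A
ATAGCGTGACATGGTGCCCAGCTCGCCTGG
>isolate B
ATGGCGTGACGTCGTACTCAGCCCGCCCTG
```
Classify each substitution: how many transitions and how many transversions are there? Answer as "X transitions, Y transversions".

6 transitions, 2 transversions

Transitions (purine↔purine or pyrimidine↔pyrimidine): 3 A→G, 11 A→G, 16 G→A, 18 C→T, 23 T→C, 28 T→C.
Transversions (purine↔pyrimidine): 13 G→C, 29 G→T.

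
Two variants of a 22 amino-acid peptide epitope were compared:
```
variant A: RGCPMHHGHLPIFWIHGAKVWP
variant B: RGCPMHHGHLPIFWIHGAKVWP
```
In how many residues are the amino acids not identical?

0

The two sequences are identical at every position.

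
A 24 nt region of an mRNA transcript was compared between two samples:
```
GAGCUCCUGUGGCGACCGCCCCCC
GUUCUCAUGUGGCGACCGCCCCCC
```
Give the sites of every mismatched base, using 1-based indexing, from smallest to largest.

Differences at site 2 (A→U), site 3 (G→U), site 7 (C→A).

2, 3, 7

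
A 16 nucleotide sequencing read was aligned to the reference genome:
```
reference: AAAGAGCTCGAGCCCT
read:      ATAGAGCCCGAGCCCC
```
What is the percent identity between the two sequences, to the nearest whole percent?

81%

3 positions differ (2, 8, 16), so 13 of 16 match: 13/16 = 81.25%.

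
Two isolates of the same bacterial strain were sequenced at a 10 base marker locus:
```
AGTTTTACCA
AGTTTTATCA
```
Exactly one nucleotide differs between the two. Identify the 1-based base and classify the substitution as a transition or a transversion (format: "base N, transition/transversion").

base 8, transition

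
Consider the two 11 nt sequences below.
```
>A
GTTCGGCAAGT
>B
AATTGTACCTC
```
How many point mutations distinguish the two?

Comparing position by position, 9 bases differ: 1 (G/A), 2 (T/A), 4 (C/T), 6 (G/T), 7 (C/A), 8 (A/C), 9 (A/C), 10 (G/T), 11 (T/C).

9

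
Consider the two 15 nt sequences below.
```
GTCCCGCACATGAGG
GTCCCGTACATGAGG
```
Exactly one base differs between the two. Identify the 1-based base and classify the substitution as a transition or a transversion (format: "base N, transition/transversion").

The sequences differ only at base 7: C→T (pyrimidine→pyrimidine), a transition.

base 7, transition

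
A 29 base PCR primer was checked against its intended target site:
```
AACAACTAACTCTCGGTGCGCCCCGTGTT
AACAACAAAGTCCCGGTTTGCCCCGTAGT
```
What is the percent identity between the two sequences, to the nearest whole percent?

76%

Mismatches at positions 7, 10, 13, 18, 19, 27, 28 (1-based): 7 of 29.
Identical positions: 22/29 = 75.86% → 76%.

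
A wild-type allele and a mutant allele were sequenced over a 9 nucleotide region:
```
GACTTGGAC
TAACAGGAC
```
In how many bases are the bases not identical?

4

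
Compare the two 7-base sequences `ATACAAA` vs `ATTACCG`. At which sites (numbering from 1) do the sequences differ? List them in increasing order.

Scanning 1-based: 3: A/T; 4: C/A; 5: A/C; 6: A/C; 7: A/G.

3, 4, 5, 6, 7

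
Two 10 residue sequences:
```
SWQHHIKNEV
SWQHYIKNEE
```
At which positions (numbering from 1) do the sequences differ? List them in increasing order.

5, 10

Scanning 1-based: 5: H/Y; 10: V/E.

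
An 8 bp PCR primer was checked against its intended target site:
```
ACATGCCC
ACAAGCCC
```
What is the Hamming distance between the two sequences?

1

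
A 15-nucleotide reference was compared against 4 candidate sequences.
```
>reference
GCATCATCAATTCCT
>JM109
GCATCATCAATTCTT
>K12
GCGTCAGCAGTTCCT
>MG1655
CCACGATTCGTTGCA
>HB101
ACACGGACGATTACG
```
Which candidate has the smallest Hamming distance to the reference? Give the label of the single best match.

JM109

JM109 differs at 1 position; K12 differs at 3 positions; MG1655 differs at 8 positions; HB101 differs at 8 positions. The closest is JM109.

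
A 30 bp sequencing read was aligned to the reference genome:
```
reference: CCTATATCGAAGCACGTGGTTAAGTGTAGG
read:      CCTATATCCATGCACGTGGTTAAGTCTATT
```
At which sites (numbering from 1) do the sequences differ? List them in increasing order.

9, 11, 26, 29, 30

Scanning 1-based: 9: G/C; 11: A/T; 26: G/C; 29: G/T; 30: G/T.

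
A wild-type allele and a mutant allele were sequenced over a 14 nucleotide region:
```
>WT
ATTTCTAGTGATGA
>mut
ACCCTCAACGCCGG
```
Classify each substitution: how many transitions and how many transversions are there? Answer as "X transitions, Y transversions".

9 transitions, 1 transversion

Mismatches (1-based):
base 2: T→C (pyrimidine→pyrimidine, transition)
base 3: T→C (pyrimidine→pyrimidine, transition)
base 4: T→C (pyrimidine→pyrimidine, transition)
base 5: C→T (pyrimidine→pyrimidine, transition)
base 6: T→C (pyrimidine→pyrimidine, transition)
base 8: G→A (purine→purine, transition)
base 9: T→C (pyrimidine→pyrimidine, transition)
base 11: A→C (purine→pyrimidine, transversion)
base 12: T→C (pyrimidine→pyrimidine, transition)
base 14: A→G (purine→purine, transition)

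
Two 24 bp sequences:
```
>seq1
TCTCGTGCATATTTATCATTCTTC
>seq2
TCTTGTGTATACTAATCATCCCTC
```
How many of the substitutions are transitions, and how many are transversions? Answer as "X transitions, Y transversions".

Transitions (purine↔purine or pyrimidine↔pyrimidine): 4 C→T, 8 C→T, 12 T→C, 20 T→C, 22 T→C.
Transversions (purine↔pyrimidine): 14 T→A.

5 transitions, 1 transversion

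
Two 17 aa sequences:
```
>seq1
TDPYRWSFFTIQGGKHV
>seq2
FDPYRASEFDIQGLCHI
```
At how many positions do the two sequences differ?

7

Mismatches (1-based): position 1: T→F; position 6: W→A; position 8: F→E; position 10: T→D; position 14: G→L; position 15: K→C; position 17: V→I.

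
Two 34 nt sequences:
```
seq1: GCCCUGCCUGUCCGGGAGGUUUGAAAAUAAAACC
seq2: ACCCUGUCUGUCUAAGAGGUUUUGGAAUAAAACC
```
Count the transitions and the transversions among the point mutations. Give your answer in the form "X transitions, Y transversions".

7 transitions, 1 transversion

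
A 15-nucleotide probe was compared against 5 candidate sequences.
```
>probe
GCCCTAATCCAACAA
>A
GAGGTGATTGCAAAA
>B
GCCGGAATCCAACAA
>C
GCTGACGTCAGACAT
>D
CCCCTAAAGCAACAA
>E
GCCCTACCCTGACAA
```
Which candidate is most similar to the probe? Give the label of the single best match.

Hamming distances to probe — A: 8; B: 2; C: 8; D: 3; E: 4.
Smallest is B with 2 mismatches.

B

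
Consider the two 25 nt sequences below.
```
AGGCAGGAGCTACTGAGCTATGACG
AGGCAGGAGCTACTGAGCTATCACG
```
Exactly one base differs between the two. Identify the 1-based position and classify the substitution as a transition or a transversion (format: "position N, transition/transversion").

The sequences differ only at position 22: G→C (purine→pyrimidine), a transversion.

position 22, transversion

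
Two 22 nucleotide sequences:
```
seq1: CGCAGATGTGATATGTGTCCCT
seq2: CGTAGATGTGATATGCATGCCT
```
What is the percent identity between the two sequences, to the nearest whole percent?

82%

4 positions differ (3, 16, 17, 19), so 18 of 22 match: 18/22 = 81.82%.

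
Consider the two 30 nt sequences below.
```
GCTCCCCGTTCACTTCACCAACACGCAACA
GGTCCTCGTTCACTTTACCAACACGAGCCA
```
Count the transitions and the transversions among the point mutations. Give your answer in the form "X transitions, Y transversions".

Mismatches (1-based):
site 2: C→G (pyrimidine→purine, transversion)
site 6: C→T (pyrimidine→pyrimidine, transition)
site 16: C→T (pyrimidine→pyrimidine, transition)
site 26: C→A (pyrimidine→purine, transversion)
site 27: A→G (purine→purine, transition)
site 28: A→C (purine→pyrimidine, transversion)

3 transitions, 3 transversions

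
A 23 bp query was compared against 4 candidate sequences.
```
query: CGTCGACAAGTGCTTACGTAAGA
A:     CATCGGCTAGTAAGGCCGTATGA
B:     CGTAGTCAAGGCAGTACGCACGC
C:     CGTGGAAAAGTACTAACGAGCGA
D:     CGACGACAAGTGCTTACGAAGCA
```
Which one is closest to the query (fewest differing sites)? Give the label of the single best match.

D

A differs at 9 sites; B differs at 9 sites; C differs at 7 sites; D differs at 4 sites. The closest is D.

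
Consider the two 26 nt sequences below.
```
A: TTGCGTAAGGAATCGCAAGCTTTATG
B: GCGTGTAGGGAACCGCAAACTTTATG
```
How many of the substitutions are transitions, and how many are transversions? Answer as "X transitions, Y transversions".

Mismatches (1-based):
position 1: T→G (pyrimidine→purine, transversion)
position 2: T→C (pyrimidine→pyrimidine, transition)
position 4: C→T (pyrimidine→pyrimidine, transition)
position 8: A→G (purine→purine, transition)
position 13: T→C (pyrimidine→pyrimidine, transition)
position 19: G→A (purine→purine, transition)

5 transitions, 1 transversion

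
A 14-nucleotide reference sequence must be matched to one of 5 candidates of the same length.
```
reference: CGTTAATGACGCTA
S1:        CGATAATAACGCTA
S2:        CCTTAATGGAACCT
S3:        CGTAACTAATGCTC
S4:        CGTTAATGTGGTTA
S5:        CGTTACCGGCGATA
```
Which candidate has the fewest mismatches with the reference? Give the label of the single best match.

S1

S1 differs at 2 sites; S2 differs at 6 sites; S3 differs at 5 sites; S4 differs at 3 sites; S5 differs at 4 sites. The closest is S1.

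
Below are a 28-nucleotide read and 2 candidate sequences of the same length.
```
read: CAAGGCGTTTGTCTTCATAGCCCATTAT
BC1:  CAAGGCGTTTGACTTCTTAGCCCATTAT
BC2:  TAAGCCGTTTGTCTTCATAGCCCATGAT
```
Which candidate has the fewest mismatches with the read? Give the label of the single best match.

BC1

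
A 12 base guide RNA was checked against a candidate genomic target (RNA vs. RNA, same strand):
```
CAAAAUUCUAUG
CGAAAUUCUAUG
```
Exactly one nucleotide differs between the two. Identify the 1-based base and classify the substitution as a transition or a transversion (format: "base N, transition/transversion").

base 2, transition

The sequences differ only at base 2: A→G (purine→purine), a transition.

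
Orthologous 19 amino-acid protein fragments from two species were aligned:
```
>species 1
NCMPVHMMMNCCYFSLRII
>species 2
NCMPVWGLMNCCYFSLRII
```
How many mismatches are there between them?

Comparing position by position, 3 positions differ: 6 (H/W), 7 (M/G), 8 (M/L).

3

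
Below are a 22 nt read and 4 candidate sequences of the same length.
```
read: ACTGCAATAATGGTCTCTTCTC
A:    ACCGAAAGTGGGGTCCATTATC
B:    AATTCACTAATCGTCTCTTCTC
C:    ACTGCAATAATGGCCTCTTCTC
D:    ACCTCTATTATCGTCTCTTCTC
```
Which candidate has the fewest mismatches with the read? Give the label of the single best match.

C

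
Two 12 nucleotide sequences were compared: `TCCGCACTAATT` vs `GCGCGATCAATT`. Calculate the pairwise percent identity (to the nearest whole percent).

50%

Mismatches at positions 1, 3, 4, 5, 7, 8 (1-based): 6 of 12.
Identical positions: 6/12 = 50% → 50%.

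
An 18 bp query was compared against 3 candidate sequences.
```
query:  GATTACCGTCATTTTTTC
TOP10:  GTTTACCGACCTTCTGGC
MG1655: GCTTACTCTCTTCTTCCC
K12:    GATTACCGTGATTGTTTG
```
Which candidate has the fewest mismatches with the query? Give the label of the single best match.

TOP10 differs at 6 sites; MG1655 differs at 7 sites; K12 differs at 3 sites. The closest is K12.

K12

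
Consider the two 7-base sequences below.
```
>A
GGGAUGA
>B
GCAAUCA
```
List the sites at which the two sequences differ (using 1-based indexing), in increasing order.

2, 3, 6

Differences at site 2 (G→C), site 3 (G→A), site 6 (G→C).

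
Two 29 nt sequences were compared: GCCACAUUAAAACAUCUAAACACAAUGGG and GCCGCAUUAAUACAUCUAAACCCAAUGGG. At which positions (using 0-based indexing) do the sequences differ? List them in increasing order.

3, 10, 21

Differences at position 3 (A→G), position 10 (A→U), position 21 (A→C).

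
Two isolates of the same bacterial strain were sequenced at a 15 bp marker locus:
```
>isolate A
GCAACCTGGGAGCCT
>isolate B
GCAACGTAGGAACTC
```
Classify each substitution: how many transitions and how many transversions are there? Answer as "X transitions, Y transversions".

Mismatches (1-based):
base 6: C→G (pyrimidine→purine, transversion)
base 8: G→A (purine→purine, transition)
base 12: G→A (purine→purine, transition)
base 14: C→T (pyrimidine→pyrimidine, transition)
base 15: T→C (pyrimidine→pyrimidine, transition)

4 transitions, 1 transversion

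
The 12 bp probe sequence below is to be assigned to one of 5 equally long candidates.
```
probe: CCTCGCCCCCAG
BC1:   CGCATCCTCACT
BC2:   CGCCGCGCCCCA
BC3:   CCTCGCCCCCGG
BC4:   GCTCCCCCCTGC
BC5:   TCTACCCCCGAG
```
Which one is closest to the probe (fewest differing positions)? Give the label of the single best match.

BC1 differs at 8 positions; BC2 differs at 5 positions; BC3 differs at 1 position; BC4 differs at 5 positions; BC5 differs at 4 positions. The closest is BC3.

BC3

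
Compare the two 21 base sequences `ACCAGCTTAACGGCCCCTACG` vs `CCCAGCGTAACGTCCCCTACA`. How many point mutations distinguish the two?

4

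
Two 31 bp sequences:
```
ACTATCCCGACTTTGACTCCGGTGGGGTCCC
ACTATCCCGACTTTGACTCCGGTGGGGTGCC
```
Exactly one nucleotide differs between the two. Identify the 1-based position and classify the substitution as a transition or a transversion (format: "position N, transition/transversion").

position 29, transversion

Position 29 changes C→G. C is a pyrimidine and G is a purine, so this is a transversion.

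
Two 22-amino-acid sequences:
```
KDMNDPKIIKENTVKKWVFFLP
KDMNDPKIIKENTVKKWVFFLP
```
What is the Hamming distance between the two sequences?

0

No positions differ; the sequences are identical.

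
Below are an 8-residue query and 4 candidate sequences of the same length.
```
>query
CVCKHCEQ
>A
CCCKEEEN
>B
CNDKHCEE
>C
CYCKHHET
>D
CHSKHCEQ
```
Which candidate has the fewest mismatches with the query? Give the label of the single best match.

D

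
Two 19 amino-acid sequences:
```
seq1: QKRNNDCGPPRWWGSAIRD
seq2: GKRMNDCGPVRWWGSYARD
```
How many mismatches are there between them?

Mismatches (1-based): residue 1: Q→G; residue 4: N→M; residue 10: P→V; residue 16: A→Y; residue 17: I→A.

5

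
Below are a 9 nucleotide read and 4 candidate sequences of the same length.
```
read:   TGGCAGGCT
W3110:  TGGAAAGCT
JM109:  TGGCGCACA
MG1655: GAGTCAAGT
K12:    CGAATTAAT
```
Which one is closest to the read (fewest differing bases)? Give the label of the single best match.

W3110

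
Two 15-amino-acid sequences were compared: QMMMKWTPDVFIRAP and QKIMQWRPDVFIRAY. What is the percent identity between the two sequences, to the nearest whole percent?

67%

5 positions differ (2, 3, 5, 7, 15), so 10 of 15 match: 10/15 = 66.67%.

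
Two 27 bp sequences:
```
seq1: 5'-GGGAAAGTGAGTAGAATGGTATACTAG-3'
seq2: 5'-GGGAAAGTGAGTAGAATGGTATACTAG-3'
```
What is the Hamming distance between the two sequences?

No positions differ; the sequences are identical.

0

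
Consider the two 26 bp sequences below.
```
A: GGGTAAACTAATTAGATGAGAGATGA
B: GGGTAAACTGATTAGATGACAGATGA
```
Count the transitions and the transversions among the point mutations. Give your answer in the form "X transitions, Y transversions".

Mismatches (1-based):
site 10: A→G (purine→purine, transition)
site 20: G→C (purine→pyrimidine, transversion)

1 transition, 1 transversion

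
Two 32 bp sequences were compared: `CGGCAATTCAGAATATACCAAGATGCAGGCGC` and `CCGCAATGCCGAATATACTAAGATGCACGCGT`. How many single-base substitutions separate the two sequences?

6

Comparing position by position, 6 bases differ: 2 (G/C), 8 (T/G), 10 (A/C), 19 (C/T), 28 (G/C), 32 (C/T).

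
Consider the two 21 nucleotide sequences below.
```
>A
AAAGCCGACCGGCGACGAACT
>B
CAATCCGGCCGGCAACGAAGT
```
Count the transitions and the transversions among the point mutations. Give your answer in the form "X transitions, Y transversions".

2 transitions, 3 transversions

Mismatches (1-based):
base 1: A→C (purine→pyrimidine, transversion)
base 4: G→T (purine→pyrimidine, transversion)
base 8: A→G (purine→purine, transition)
base 14: G→A (purine→purine, transition)
base 20: C→G (pyrimidine→purine, transversion)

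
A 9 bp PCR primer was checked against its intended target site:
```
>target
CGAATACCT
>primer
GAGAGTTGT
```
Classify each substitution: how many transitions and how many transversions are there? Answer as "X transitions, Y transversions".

3 transitions, 4 transversions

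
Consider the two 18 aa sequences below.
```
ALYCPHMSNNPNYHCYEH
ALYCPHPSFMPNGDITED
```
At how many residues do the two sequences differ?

Comparing position by position, 8 residues differ: 7 (M/P), 9 (N/F), 10 (N/M), 13 (Y/G), 14 (H/D), 15 (C/I), 16 (Y/T), 18 (H/D).

8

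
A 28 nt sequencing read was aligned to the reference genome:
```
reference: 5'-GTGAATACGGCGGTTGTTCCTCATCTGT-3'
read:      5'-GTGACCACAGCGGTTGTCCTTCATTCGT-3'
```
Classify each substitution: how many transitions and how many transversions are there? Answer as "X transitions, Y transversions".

6 transitions, 1 transversion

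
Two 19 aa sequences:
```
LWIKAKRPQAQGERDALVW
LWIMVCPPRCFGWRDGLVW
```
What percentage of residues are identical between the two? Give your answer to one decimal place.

52.6%

9 positions differ (4, 5, 6, 7, 9, 10, 11, 13, 16), so 10 of 19 match: 10/19 = 52.63%.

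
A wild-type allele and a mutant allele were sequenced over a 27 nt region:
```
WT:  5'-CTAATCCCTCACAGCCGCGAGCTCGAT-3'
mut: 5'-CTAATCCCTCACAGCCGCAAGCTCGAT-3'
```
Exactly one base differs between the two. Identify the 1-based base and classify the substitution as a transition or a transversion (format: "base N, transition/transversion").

base 19, transition

Base 19 changes G→A. G is a purine and A is a purine, so this is a transition.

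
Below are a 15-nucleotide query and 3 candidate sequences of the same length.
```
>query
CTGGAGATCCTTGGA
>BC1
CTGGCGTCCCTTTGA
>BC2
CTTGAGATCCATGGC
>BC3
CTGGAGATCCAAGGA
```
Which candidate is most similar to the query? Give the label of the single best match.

BC3

BC1 differs at 4 positions; BC2 differs at 3 positions; BC3 differs at 2 positions. The closest is BC3.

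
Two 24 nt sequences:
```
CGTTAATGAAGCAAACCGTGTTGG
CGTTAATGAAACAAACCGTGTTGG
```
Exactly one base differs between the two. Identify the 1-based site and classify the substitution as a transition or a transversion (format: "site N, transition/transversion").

The sequences differ only at site 11: G→A (purine→purine), a transition.

site 11, transition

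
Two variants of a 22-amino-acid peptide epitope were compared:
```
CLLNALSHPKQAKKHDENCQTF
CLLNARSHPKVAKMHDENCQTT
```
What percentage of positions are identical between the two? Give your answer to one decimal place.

Mismatches at positions 6, 11, 14, 22 (1-based): 4 of 22.
Identical positions: 18/22 = 81.82% → 81.8%.

81.8%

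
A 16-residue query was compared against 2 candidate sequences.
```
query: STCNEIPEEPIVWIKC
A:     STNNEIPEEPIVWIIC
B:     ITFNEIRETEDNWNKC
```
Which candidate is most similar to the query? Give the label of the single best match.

A differs at 2 residues; B differs at 8 residues. The closest is A.

A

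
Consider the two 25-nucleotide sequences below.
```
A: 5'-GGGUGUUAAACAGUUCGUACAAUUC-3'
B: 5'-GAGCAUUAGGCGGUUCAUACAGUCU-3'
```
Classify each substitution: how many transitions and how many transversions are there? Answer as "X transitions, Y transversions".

10 transitions, 0 transversions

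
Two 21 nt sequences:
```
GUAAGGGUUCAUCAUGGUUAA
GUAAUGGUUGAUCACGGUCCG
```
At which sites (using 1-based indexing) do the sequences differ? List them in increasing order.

5, 10, 15, 19, 20, 21

Differences at site 5 (G→U), site 10 (C→G), site 15 (U→C), site 19 (U→C), site 20 (A→C), site 21 (A→G).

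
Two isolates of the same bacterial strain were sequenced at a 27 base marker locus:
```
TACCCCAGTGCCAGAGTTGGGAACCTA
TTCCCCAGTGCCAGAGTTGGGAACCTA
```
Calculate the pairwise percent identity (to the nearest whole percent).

96%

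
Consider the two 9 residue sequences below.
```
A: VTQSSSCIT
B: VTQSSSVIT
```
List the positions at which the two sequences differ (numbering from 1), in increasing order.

Differences at position 7 (C→V).

7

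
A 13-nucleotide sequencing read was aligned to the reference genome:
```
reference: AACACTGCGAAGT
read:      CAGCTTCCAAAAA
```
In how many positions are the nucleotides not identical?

Comparing position by position, 8 positions differ: 1 (A/C), 3 (C/G), 4 (A/C), 5 (C/T), 7 (G/C), 9 (G/A), 12 (G/A), 13 (T/A).

8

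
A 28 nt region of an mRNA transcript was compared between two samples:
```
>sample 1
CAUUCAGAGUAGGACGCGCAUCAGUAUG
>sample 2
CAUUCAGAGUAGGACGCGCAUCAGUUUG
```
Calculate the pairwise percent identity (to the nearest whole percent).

96%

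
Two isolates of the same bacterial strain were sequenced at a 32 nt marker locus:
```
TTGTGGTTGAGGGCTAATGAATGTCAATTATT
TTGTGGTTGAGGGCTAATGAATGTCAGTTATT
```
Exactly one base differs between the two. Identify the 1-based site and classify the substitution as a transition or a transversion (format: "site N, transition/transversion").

Site 27 changes A→G. A is a purine and G is a purine, so this is a transition.

site 27, transition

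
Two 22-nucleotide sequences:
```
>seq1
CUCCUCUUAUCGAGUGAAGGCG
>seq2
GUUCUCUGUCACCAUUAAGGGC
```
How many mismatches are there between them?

12

The sequences differ at bases 1, 3, 8, 9, 10, 11, 12, 13, 14, 16, 21, 22 (1-based) — 12 in total.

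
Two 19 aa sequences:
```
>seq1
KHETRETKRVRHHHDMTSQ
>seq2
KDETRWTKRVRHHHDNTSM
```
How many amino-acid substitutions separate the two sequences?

4

The sequences differ at positions 2, 6, 16, 19 (1-based) — 4 in total.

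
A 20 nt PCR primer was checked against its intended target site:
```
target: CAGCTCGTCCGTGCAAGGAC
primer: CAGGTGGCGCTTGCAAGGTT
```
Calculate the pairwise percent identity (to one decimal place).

65.0%

Mismatches at positions 4, 6, 8, 9, 11, 19, 20 (1-based): 7 of 20.
Identical positions: 13/20 = 65% → 65.0%.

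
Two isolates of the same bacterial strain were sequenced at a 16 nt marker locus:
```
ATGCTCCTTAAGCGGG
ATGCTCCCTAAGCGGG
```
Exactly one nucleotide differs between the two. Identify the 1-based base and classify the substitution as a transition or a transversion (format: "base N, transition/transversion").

Base 8 changes T→C. T is a pyrimidine and C is a pyrimidine, so this is a transition.

base 8, transition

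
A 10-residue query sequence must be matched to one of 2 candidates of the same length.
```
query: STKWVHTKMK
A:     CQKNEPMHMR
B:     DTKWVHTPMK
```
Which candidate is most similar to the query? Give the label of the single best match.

B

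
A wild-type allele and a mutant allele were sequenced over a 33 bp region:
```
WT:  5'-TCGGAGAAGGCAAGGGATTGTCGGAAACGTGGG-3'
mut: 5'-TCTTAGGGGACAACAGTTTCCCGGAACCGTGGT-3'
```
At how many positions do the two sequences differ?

12

The sequences differ at positions 3, 4, 7, 8, 10, 14, 15, 17, 20, 21, 27, 33 (1-based) — 12 in total.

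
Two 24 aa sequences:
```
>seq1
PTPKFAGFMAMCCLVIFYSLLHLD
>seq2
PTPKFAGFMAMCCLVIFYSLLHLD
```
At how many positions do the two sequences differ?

The two sequences are identical at every position.

0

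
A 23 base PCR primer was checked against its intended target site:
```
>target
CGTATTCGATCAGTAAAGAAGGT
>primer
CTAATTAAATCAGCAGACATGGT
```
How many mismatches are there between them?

The sequences differ at bases 2, 3, 7, 8, 14, 16, 18, 20 (1-based) — 8 in total.

8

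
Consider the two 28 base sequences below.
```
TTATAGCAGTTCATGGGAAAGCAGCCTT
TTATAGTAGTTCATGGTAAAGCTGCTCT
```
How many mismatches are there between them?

Mismatches (1-based): position 7: C→T; position 17: G→T; position 23: A→T; position 26: C→T; position 27: T→C.

5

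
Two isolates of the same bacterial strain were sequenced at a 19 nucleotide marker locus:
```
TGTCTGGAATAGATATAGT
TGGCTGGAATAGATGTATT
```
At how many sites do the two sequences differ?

Mismatches (1-based): site 3: T→G; site 15: A→G; site 18: G→T.

3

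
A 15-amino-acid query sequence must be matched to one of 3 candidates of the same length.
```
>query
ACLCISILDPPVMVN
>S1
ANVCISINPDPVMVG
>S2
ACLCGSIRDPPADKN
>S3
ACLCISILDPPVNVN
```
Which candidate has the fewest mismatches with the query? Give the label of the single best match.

S1 differs at 6 residues; S2 differs at 5 residues; S3 differs at 1 residue. The closest is S3.

S3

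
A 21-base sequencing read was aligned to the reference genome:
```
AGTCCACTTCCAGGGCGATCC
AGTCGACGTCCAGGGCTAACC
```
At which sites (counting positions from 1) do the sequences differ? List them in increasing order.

Differences at site 5 (C→G), site 8 (T→G), site 17 (G→T), site 19 (T→A).

5, 8, 17, 19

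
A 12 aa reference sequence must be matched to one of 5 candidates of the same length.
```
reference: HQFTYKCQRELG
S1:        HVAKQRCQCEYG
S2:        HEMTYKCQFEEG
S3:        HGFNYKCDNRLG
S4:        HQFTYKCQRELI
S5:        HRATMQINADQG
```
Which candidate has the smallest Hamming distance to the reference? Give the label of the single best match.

S4

S1 differs at 7 residues; S2 differs at 4 residues; S3 differs at 5 residues; S4 differs at 1 residue; S5 differs at 9 residues. The closest is S4.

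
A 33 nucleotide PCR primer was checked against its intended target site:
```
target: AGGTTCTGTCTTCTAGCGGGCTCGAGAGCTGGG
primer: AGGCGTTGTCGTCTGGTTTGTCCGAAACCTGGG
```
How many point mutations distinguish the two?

12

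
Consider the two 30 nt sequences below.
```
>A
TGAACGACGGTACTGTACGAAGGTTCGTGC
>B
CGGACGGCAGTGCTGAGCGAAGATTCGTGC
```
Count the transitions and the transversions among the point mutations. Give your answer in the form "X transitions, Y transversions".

Mismatches (1-based):
position 1: T→C (pyrimidine→pyrimidine, transition)
position 3: A→G (purine→purine, transition)
position 7: A→G (purine→purine, transition)
position 9: G→A (purine→purine, transition)
position 12: A→G (purine→purine, transition)
position 16: T→A (pyrimidine→purine, transversion)
position 17: A→G (purine→purine, transition)
position 23: G→A (purine→purine, transition)

7 transitions, 1 transversion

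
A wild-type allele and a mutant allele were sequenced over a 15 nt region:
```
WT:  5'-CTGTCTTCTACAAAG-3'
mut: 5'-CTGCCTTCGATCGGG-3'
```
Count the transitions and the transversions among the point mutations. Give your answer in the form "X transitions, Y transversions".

4 transitions, 2 transversions

Transitions (purine↔purine or pyrimidine↔pyrimidine): 4 T→C, 11 C→T, 13 A→G, 14 A→G.
Transversions (purine↔pyrimidine): 9 T→G, 12 A→C.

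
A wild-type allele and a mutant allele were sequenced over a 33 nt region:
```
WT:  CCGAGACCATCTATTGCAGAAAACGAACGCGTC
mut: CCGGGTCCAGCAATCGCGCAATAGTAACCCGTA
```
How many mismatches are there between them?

The sequences differ at bases 4, 6, 10, 12, 15, 18, 19, 22, 24, 25, 29, 33 (1-based) — 12 in total.

12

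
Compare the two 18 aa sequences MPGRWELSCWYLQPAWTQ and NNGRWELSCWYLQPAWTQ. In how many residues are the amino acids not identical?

Mismatches (1-based): residue 1: M→N; residue 2: P→N.

2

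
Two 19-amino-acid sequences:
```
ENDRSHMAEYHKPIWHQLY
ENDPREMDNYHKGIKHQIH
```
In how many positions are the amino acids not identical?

9

Comparing position by position, 9 positions differ: 4 (R/P), 5 (S/R), 6 (H/E), 8 (A/D), 9 (E/N), 13 (P/G), 15 (W/K), 18 (L/I), 19 (Y/H).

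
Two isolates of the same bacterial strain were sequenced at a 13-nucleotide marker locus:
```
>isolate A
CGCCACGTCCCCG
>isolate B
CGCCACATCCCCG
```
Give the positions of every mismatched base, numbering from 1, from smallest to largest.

7

Scanning 1-based: 7: G/A.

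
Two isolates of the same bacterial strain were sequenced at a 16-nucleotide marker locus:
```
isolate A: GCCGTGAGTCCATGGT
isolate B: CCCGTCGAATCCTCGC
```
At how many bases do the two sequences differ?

The sequences differ at bases 1, 6, 7, 8, 9, 10, 12, 14, 16 (1-based) — 9 in total.

9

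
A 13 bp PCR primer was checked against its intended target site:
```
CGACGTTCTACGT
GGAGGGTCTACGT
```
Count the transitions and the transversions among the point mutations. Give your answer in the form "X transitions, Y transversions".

0 transitions, 3 transversions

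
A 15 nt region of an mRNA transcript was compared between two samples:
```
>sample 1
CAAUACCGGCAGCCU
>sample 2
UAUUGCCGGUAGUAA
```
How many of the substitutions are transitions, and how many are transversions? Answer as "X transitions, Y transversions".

4 transitions, 3 transversions

Mismatches (1-based):
base 1: C→U (pyrimidine→pyrimidine, transition)
base 3: A→U (purine→pyrimidine, transversion)
base 5: A→G (purine→purine, transition)
base 10: C→U (pyrimidine→pyrimidine, transition)
base 13: C→U (pyrimidine→pyrimidine, transition)
base 14: C→A (pyrimidine→purine, transversion)
base 15: U→A (pyrimidine→purine, transversion)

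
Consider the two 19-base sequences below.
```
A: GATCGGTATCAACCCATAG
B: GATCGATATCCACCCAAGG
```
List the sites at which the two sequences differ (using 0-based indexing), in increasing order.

Scanning 0-based: 5: G/A; 10: A/C; 16: T/A; 17: A/G.

5, 10, 16, 17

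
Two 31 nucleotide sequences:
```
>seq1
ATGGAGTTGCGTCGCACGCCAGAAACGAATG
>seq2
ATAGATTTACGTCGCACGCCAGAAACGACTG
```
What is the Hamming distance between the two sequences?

4

Comparing position by position, 4 positions differ: 3 (G/A), 6 (G/T), 9 (G/A), 29 (A/C).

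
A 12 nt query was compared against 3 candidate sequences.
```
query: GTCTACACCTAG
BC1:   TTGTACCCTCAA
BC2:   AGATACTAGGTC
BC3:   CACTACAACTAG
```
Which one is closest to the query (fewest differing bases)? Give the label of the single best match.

BC1 differs at 6 bases; BC2 differs at 9 bases; BC3 differs at 3 bases. The closest is BC3.

BC3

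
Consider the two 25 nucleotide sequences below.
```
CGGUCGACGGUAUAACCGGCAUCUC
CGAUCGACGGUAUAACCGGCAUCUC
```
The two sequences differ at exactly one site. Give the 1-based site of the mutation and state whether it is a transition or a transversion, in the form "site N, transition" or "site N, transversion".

site 3, transition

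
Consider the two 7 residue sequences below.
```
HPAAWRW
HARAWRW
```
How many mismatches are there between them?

Comparing position by position, 2 positions differ: 2 (P/A), 3 (A/R).

2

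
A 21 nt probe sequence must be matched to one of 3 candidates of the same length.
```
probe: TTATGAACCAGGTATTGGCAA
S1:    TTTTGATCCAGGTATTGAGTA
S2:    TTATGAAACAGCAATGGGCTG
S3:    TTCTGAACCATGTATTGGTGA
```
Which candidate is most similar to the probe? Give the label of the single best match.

S1 differs at 5 sites; S2 differs at 6 sites; S3 differs at 4 sites. The closest is S3.

S3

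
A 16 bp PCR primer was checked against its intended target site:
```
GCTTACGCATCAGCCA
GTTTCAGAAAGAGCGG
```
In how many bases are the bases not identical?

Comparing position by position, 8 bases differ: 2 (C/T), 5 (A/C), 6 (C/A), 8 (C/A), 10 (T/A), 11 (C/G), 15 (C/G), 16 (A/G).

8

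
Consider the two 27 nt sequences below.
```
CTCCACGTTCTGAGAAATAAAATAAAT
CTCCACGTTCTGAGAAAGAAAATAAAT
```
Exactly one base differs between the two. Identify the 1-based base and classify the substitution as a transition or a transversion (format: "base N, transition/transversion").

Base 18 changes T→G. T is a pyrimidine and G is a purine, so this is a transversion.

base 18, transversion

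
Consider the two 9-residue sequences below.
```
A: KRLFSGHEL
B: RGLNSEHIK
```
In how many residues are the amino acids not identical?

Comparing position by position, 6 residues differ: 1 (K/R), 2 (R/G), 4 (F/N), 6 (G/E), 8 (E/I), 9 (L/K).

6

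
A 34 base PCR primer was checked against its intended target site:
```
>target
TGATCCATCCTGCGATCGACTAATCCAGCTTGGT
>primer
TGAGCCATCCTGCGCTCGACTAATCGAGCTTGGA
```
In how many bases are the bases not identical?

4

Mismatches (1-based): base 4: T→G; base 15: A→C; base 26: C→G; base 34: T→A.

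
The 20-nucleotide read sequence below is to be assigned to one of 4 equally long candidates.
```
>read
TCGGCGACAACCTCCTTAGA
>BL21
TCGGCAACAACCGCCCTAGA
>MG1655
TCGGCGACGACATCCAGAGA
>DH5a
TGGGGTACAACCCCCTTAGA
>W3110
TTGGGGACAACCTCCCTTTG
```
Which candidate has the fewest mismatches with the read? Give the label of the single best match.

BL21 differs at 3 positions; MG1655 differs at 4 positions; DH5a differs at 4 positions; W3110 differs at 6 positions. The closest is BL21.

BL21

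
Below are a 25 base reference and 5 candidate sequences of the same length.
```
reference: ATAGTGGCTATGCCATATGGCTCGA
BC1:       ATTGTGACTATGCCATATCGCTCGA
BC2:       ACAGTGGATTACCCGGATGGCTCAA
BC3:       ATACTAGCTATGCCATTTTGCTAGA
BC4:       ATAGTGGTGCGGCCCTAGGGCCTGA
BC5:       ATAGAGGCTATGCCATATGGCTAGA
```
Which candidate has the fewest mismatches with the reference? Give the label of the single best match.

Hamming distances to reference — BC1: 3; BC2: 8; BC3: 5; BC4: 8; BC5: 2.
Smallest is BC5 with 2 mismatches.

BC5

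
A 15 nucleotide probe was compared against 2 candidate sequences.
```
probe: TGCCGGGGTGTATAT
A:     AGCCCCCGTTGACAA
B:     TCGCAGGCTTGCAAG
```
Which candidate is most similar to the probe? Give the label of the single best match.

A

A differs at 8 positions; B differs at 9 positions. The closest is A.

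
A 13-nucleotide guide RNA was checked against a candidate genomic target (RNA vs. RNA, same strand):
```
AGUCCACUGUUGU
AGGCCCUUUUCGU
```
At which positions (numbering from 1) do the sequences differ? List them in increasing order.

3, 6, 7, 9, 11

Scanning 1-based: 3: U/G; 6: A/C; 7: C/U; 9: G/U; 11: U/C.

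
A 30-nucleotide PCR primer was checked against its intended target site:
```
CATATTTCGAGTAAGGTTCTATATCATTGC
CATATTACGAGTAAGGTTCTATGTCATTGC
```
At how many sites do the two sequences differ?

Comparing position by position, 2 sites differ: 7 (T/A), 23 (A/G).

2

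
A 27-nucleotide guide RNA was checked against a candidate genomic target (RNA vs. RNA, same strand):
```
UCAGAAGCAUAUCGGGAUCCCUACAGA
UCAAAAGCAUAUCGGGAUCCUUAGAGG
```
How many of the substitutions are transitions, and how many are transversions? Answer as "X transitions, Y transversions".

Transitions (purine↔purine or pyrimidine↔pyrimidine): 4 G→A, 21 C→U, 27 A→G.
Transversions (purine↔pyrimidine): 24 C→G.

3 transitions, 1 transversion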